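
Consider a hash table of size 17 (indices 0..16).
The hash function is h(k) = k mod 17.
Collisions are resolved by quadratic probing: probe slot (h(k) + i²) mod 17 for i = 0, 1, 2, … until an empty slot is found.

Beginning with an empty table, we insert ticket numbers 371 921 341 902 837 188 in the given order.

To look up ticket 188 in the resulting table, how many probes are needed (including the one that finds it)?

3

371 hashes to 14; slot 14 is free → place at 14.
921 hashes to 3; slot 3 is free → place at 3.
341 hashes to 1; slot 1 is free → place at 1.
902 hashes to 1; 1 taken → place at 2.
837 hashes to 4; slot 4 is free → place at 4.
188 hashes to 1; 1,2 taken → place at 5.
Table: [_, 341, 902, 921, 837, 188, _, _, _, _, _, _, _, _, 371, _, _]
Lookup 188: h=1, probe 1,2,5 → found at 5.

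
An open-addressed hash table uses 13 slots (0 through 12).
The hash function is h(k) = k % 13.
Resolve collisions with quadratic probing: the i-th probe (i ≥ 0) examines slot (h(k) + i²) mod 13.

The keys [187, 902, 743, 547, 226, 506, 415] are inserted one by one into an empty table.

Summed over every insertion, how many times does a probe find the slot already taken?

Insert 187: h=5, slot 5 empty -> index 5.
Insert 902: h=5, slot 5 occupied -> index 6.
Insert 743: h=2, slot 2 empty -> index 2.
Insert 547: h=1, slot 1 empty -> index 1.
Insert 226: h=5, slots 5,6 occupied -> index 9.
Insert 506: h=12, slot 12 empty -> index 12.
Insert 415: h=12, slot 12 occupied -> index 0.
Table: [415, 547, 743, ., ., 187, 902, ., ., 226, ., ., 506]

4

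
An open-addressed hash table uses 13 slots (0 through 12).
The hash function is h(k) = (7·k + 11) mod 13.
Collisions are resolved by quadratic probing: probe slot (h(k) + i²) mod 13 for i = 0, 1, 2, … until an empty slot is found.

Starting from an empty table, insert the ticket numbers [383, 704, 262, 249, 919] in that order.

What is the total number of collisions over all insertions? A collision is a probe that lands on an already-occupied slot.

3

383: h=1 → slot 1
704: h=12 → slot 12
262: h=12, probe 12,0 → slot 0
249: h=12, probe 12,0,3 → slot 3
919: h=9 → slot 9
Table: [262, 383, -, 249, -, -, -, -, -, 919, -, -, 704]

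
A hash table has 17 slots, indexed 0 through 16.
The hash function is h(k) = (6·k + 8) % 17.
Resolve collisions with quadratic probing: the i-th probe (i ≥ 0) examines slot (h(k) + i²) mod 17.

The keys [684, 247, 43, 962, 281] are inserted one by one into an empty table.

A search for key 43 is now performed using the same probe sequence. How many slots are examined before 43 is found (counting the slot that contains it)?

2

684 hashes to 15; slot 15 is free -> place at 15.
247 hashes to 11; slot 11 is free -> place at 11.
43 hashes to 11; 11 taken -> place at 12.
962 hashes to 0; slot 0 is free -> place at 0.
281 hashes to 11; 11,12,15 taken -> place at 3.
Table: [962, ., ., 281, ., ., ., ., ., ., ., 247, 43, ., ., 684, .]
Lookup 43: h=11, probe 11,12 → found at 12.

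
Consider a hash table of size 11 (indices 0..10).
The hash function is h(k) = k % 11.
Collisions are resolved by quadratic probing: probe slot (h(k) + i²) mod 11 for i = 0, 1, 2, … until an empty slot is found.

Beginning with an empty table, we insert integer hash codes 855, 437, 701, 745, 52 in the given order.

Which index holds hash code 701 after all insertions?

1

Insert 855: h=8, slot 8 empty => index 8.
Insert 437: h=8, slot 8 occupied => index 9.
Insert 701: h=8, slots 8,9 occupied => index 1.
Insert 745: h=8, slots 8,9,1 occupied => index 6.
Insert 52: h=8, slots 8,9,1,6 occupied => index 2.
Table: [., 701, 52, ., ., ., 745, ., 855, 437, .]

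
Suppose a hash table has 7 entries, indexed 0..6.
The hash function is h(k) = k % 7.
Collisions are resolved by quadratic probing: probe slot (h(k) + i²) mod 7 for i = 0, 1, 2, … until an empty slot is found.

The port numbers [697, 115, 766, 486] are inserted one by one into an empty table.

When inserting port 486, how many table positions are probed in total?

4

Insert 697: h=4, slot 4 empty => index 4.
Insert 115: h=3, slot 3 empty => index 3.
Insert 766: h=3, slots 3,4 occupied => index 0.
Insert 486: h=3, slots 3,4,0 occupied => index 5.
Table: [766, _, _, 115, 697, 486, _]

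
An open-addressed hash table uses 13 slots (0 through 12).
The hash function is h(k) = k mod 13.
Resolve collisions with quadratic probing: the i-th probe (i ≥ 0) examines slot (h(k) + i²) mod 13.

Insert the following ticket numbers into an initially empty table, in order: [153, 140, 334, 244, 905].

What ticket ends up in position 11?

140

153: h=10 => slot 10
140: h=10, probe 10,11 => slot 11
334: h=9 => slot 9
244: h=10, probe 10,11,1 => slot 1
905: h=8 => slot 8
Table: [—, 244, —, —, —, —, —, —, 905, 334, 153, 140, —]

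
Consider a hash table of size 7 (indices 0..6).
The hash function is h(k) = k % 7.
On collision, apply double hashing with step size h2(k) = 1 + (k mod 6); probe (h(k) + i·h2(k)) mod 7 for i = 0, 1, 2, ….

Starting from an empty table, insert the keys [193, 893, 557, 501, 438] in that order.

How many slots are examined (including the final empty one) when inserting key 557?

Insert 193: h=4, slot 4 empty => index 4.
Insert 893: h=4, h2=6, slot 4 occupied => index 3.
Insert 557: h=4, h2=6, slots 4,3 occupied => index 2.
Insert 501: h=4, h2=4, slot 4 occupied => index 1.
Insert 438: h=4, h2=1, slot 4 occupied => index 5.
Table: [_, 501, 557, 893, 193, 438, _]

3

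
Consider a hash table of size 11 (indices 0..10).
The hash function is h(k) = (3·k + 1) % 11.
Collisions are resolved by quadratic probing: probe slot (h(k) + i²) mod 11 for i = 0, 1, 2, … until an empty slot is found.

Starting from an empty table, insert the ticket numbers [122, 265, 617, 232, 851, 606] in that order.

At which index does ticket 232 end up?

122: h=4 -> slot 4
265: h=4, probe 4,5 -> slot 5
617: h=4, probe 4,5,8 -> slot 8
232: h=4, probe 4,5,8,2 -> slot 2
851: h=2, probe 2,3 -> slot 3
606: h=4, probe 4,5,8,2,9 -> slot 9
Table: [_, _, 232, 851, 122, 265, _, _, 617, 606, _]

2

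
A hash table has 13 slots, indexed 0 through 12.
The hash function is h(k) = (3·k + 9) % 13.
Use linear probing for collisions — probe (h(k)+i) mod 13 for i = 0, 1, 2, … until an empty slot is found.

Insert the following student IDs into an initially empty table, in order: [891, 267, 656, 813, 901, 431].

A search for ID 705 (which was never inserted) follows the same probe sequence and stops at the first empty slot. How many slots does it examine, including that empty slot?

3

891 hashes to 4; slot 4 is free -> place at 4.
267 hashes to 4; 4 taken -> place at 5.
656 hashes to 1; slot 1 is free -> place at 1.
813 hashes to 4; 4,5 taken -> place at 6.
901 hashes to 8; slot 8 is free -> place at 8.
431 hashes to 2; slot 2 is free -> place at 2.
Table: [_, 656, 431, _, 891, 267, 813, _, 901, _, _, _, _]
Lookup 705: h=5, probe 5,6,7 → slot 7 empty, not found.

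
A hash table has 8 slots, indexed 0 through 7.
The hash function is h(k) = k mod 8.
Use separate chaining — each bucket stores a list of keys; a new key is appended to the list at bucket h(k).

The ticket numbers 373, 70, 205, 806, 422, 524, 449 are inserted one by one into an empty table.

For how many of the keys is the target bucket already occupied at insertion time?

3

Insert 373: h=5, bucket 5 empty -> new chain.
Insert 70: h=6, bucket 6 empty -> new chain.
Insert 205: h=5, bucket 5 nonempty -> append to chain.
Insert 806: h=6, bucket 6 nonempty -> append to chain.
Insert 422: h=6, bucket 6 nonempty -> append to chain.
Insert 524: h=4, bucket 4 empty -> new chain.
Insert 449: h=1, bucket 1 empty -> new chain.
Final buckets:
0: —
1: 449
2: —
3: —
4: 524
5: 373 -> 205
6: 70 -> 806 -> 422
7: —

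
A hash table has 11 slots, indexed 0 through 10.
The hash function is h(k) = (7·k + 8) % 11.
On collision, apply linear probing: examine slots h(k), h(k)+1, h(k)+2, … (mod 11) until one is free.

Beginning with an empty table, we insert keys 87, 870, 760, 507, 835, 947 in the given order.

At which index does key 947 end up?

7

87 hashes to 1; slot 1 is free → place at 1.
870 hashes to 4; slot 4 is free → place at 4.
760 hashes to 4; 4 taken → place at 5.
507 hashes to 4; 4,5 taken → place at 6.
835 hashes to 1; 1 taken → place at 2.
947 hashes to 4; 4,5,6 taken → place at 7.
Table: [., 87, 835, ., 870, 760, 507, 947, ., ., .]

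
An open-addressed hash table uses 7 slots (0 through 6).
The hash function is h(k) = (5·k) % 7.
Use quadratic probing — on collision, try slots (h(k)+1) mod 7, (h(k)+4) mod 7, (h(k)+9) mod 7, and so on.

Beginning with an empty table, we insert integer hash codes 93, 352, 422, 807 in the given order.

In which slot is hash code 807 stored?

93: h=3 -> slot 3
352: h=3, probe 3,4 -> slot 4
422: h=3, probe 3,4,0 -> slot 0
807: h=3, probe 3,4,0,5 -> slot 5
Table: [422, -, -, 93, 352, 807, -]

5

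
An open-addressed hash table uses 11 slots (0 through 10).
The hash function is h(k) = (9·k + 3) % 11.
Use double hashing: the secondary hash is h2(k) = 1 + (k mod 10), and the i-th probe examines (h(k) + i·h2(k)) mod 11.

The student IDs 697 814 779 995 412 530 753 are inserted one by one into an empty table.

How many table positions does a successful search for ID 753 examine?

2

697 hashes to 6; slot 6 is free -> place at 6.
814 hashes to 3; slot 3 is free -> place at 3.
779 hashes to 7; slot 7 is free -> place at 7.
995 hashes to 4; slot 4 is free -> place at 4.
412 hashes to 4, h2=3; 4,7 taken -> place at 10.
530 hashes to 10, h2=1; 10 taken -> place at 0.
753 hashes to 4, h2=4; 4 taken -> place at 8.
Table: [530, -, -, 814, 995, -, 697, 779, 753, -, 412]
Lookup 753: h=4, h2=4, probe 4,8 → found at 8.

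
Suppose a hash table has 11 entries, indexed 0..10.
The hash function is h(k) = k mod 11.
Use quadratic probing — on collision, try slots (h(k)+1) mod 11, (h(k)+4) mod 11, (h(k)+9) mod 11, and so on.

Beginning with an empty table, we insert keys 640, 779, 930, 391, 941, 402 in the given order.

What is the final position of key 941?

10

640 hashes to 2; slot 2 is free => place at 2.
779 hashes to 9; slot 9 is free => place at 9.
930 hashes to 6; slot 6 is free => place at 6.
391 hashes to 6; 6 taken => place at 7.
941 hashes to 6; 6,7 taken => place at 10.
402 hashes to 6; 6,7,10 taken => place at 4.
Table: [∅, ∅, 640, ∅, 402, ∅, 930, 391, ∅, 779, 941]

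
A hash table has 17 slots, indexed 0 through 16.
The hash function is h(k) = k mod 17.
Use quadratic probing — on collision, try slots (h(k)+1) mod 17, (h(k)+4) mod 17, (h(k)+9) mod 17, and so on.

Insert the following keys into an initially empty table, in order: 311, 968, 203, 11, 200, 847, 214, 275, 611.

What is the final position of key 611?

8

311: h=5 → slot 5
968: h=16 → slot 16
203: h=16, probe 16,0 → slot 0
11: h=11 → slot 11
200: h=13 → slot 13
847: h=14 → slot 14
214: h=10 → slot 10
275: h=3 → slot 3
611: h=16, probe 16,0,3,8 → slot 8
Table: [203, —, —, 275, —, 311, —, —, 611, —, 214, 11, —, 200, 847, —, 968]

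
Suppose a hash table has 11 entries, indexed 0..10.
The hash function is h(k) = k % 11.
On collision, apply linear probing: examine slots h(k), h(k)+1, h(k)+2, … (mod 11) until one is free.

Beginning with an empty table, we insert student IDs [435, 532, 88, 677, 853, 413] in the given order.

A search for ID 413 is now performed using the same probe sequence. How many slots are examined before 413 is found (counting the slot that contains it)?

4

Insert 435: h=6, slot 6 empty => index 6.
Insert 532: h=4, slot 4 empty => index 4.
Insert 88: h=0, slot 0 empty => index 0.
Insert 677: h=6, slot 6 occupied => index 7.
Insert 853: h=6, slots 6,7 occupied => index 8.
Insert 413: h=6, slots 6,7,8 occupied => index 9.
Table: [88, —, —, —, 532, —, 435, 677, 853, 413, —]
Lookup 413: h=6, probe 6,7,8,9 → found at 9.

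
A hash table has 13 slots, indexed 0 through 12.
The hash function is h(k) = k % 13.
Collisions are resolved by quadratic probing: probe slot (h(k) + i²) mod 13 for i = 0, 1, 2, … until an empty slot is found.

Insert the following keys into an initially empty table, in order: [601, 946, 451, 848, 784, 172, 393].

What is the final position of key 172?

7

Insert 601: h=3, slot 3 empty → index 3.
Insert 946: h=10, slot 10 empty → index 10.
Insert 451: h=9, slot 9 empty → index 9.
Insert 848: h=3, slot 3 occupied → index 4.
Insert 784: h=4, slot 4 occupied → index 5.
Insert 172: h=3, slots 3,4 occupied → index 7.
Insert 393: h=3, slots 3,4,7 occupied → index 12.
Table: [-, -, -, 601, 848, 784, -, 172, -, 451, 946, -, 393]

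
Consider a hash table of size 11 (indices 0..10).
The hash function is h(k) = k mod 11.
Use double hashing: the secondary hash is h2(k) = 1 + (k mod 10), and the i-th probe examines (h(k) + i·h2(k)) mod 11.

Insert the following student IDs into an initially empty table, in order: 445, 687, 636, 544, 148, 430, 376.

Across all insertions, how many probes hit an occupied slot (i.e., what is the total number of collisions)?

7

445: h=5 => slot 5
687: h=5, h2=8, probe 5,2 => slot 2
636: h=9 => slot 9
544: h=5, h2=5, probe 5,10 => slot 10
148: h=5, h2=9, probe 5,3 => slot 3
430: h=1 => slot 1
376: h=2, h2=7, probe 2,9,5,1,8 => slot 8
Table: [_, 430, 687, 148, _, 445, _, _, 376, 636, 544]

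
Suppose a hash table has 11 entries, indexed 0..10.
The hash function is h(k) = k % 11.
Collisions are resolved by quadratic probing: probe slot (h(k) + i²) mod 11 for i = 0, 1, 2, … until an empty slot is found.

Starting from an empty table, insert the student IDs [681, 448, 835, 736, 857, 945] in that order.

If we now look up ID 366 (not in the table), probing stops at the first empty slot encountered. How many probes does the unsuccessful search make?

681 hashes to 10; slot 10 is free => place at 10.
448 hashes to 8; slot 8 is free => place at 8.
835 hashes to 10; 10 taken => place at 0.
736 hashes to 10; 10,0 taken => place at 3.
857 hashes to 10; 10,0,3,8 taken => place at 4.
945 hashes to 10; 10,0,3,8,4 taken => place at 2.
Table: [835, -, 945, 736, 857, -, -, -, 448, -, 681]
Lookup 366: h=3, probe 3,4,7 → slot 7 empty, not found.

3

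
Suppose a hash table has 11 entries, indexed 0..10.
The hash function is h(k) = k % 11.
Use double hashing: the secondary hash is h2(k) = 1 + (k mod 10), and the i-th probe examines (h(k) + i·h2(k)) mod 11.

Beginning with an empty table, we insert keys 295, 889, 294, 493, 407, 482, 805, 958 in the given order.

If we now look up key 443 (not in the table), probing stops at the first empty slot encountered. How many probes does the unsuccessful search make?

2

295 hashes to 9; slot 9 is free -> place at 9.
889 hashes to 9, h2=10; 9 taken -> place at 8.
294 hashes to 8, h2=5; 8 taken -> place at 2.
493 hashes to 9, h2=4; 9,2 taken -> place at 6.
407 hashes to 0; slot 0 is free -> place at 0.
482 hashes to 9, h2=3; 9 taken -> place at 1.
805 hashes to 2, h2=6; 2,8 taken -> place at 3.
958 hashes to 1, h2=9; 1 taken -> place at 10.
Table: [407, 482, 294, 805, —, —, 493, —, 889, 295, 958]
Lookup 443: h=3, h2=4, probe 3,7 → slot 7 empty, not found.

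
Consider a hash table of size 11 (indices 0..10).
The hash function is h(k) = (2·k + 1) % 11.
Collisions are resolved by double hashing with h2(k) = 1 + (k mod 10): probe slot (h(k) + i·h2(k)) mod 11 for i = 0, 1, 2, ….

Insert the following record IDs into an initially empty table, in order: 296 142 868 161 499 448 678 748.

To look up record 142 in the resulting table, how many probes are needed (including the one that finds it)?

2

296 hashes to 10; slot 10 is free => place at 10.
142 hashes to 10, h2=3; 10 taken => place at 2.
868 hashes to 10, h2=9; 10 taken => place at 8.
161 hashes to 4; slot 4 is free => place at 4.
499 hashes to 9; slot 9 is free => place at 9.
448 hashes to 6; slot 6 is free => place at 6.
678 hashes to 4, h2=9; 4,2 taken => place at 0.
748 hashes to 1; slot 1 is free => place at 1.
Table: [678, 748, 142, ∅, 161, ∅, 448, ∅, 868, 499, 296]
Lookup 142: h=10, h2=3, probe 10,2 → found at 2.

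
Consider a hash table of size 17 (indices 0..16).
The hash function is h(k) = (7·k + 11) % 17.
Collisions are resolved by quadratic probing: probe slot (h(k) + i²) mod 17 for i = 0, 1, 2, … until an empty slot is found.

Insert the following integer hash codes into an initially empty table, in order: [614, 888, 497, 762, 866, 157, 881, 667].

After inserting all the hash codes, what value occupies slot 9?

614: h=8 -> slot 8
888: h=5 -> slot 5
497: h=5, probe 5,6 -> slot 6
762: h=7 -> slot 7
866: h=4 -> slot 4
157: h=5, probe 5,6,9 -> slot 9
881: h=7, probe 7,8,11 -> slot 11
667: h=5, probe 5,6,9,14 -> slot 14
Table: [—, —, —, —, 866, 888, 497, 762, 614, 157, —, 881, —, —, 667, —, —]

157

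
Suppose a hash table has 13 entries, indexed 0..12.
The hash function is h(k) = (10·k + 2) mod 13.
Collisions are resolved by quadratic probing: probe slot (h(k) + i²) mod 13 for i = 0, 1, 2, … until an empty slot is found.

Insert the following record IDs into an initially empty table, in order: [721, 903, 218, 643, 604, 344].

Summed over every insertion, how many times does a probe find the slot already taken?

11

Insert 721: h=10, slot 10 empty => index 10.
Insert 903: h=10, slot 10 occupied => index 11.
Insert 218: h=11, slot 11 occupied => index 12.
Insert 643: h=10, slots 10,11 occupied => index 1.
Insert 604: h=10, slots 10,11,1 occupied => index 6.
Insert 344: h=10, slots 10,11,1,6 occupied => index 0.
Table: [344, 643, —, —, —, —, 604, —, —, —, 721, 903, 218]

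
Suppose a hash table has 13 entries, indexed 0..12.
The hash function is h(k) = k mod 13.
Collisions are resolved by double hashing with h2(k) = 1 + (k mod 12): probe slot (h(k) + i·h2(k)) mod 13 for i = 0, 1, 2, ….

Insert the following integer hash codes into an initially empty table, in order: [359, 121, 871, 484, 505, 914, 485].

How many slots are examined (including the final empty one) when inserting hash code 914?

2

359: h=8 => slot 8
121: h=4 => slot 4
871: h=0 => slot 0
484: h=3 => slot 3
505: h=11 => slot 11
914: h=4, h2=3, probe 4,7 => slot 7
485: h=4, h2=6, probe 4,10 => slot 10
Table: [871, —, —, 484, 121, —, —, 914, 359, —, 485, 505, —]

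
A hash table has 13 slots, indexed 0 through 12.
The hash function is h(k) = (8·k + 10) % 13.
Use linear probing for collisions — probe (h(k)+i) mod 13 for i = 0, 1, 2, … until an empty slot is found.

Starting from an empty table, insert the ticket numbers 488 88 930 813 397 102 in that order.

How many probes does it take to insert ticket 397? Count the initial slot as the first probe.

4

488: h=1 => slot 1
88: h=12 => slot 12
930: h=1, probe 1,2 => slot 2
813: h=1, probe 1,2,3 => slot 3
397: h=1, probe 1,2,3,4 => slot 4
102: h=7 => slot 7
Table: [-, 488, 930, 813, 397, -, -, 102, -, -, -, -, 88]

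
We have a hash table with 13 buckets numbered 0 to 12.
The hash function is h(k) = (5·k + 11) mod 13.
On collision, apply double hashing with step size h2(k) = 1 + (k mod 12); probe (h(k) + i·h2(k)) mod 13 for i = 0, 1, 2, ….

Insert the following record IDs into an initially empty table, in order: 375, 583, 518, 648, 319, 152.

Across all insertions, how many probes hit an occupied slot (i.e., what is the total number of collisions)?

Insert 375: h=1, slot 1 empty => index 1.
Insert 583: h=1, h2=8, slot 1 occupied => index 9.
Insert 518: h=1, h2=3, slot 1 occupied => index 4.
Insert 648: h=1, h2=1, slot 1 occupied => index 2.
Insert 319: h=7, slot 7 empty => index 7.
Insert 152: h=4, h2=9, slot 4 occupied => index 0.
Table: [152, 375, 648, —, 518, —, —, 319, —, 583, —, —, —]

4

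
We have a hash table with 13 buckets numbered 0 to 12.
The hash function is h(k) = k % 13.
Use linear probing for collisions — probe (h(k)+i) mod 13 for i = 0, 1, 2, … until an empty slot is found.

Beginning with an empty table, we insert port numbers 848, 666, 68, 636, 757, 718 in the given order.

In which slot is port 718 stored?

Insert 848: h=3, slot 3 empty => index 3.
Insert 666: h=3, slot 3 occupied => index 4.
Insert 68: h=3, slots 3,4 occupied => index 5.
Insert 636: h=12, slot 12 empty => index 12.
Insert 757: h=3, slots 3,4,5 occupied => index 6.
Insert 718: h=3, slots 3,4,5,6 occupied => index 7.
Table: [-, -, -, 848, 666, 68, 757, 718, -, -, -, -, 636]

7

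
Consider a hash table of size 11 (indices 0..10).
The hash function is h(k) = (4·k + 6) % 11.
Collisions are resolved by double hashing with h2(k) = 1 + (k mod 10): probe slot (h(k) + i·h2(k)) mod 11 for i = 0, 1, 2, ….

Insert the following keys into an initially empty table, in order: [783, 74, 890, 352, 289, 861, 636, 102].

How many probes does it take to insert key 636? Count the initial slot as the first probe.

3

783 hashes to 3; slot 3 is free -> place at 3.
74 hashes to 5; slot 5 is free -> place at 5.
890 hashes to 2; slot 2 is free -> place at 2.
352 hashes to 6; slot 6 is free -> place at 6.
289 hashes to 7; slot 7 is free -> place at 7.
861 hashes to 7, h2=2; 7 taken -> place at 9.
636 hashes to 9, h2=7; 9,5 taken -> place at 1.
102 hashes to 7, h2=3; 7 taken -> place at 10.
Table: [., 636, 890, 783, ., 74, 352, 289, ., 861, 102]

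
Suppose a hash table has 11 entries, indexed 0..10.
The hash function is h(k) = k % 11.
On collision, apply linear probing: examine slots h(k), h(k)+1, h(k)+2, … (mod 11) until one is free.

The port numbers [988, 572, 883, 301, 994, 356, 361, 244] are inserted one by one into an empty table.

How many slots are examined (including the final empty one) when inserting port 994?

988 hashes to 9; slot 9 is free -> place at 9.
572 hashes to 0; slot 0 is free -> place at 0.
883 hashes to 3; slot 3 is free -> place at 3.
301 hashes to 4; slot 4 is free -> place at 4.
994 hashes to 4; 4 taken -> place at 5.
356 hashes to 4; 4,5 taken -> place at 6.
361 hashes to 9; 9 taken -> place at 10.
244 hashes to 2; slot 2 is free -> place at 2.
Table: [572, _, 244, 883, 301, 994, 356, _, _, 988, 361]

2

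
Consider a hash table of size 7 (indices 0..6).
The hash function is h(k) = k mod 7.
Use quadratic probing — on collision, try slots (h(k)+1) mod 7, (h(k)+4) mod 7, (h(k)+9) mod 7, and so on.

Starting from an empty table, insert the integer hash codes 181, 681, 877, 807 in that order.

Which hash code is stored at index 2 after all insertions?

181: h=6 → slot 6
681: h=2 → slot 2
877: h=2, probe 2,3 → slot 3
807: h=2, probe 2,3,6,4 → slot 4
Table: [-, -, 681, 877, 807, -, 181]

681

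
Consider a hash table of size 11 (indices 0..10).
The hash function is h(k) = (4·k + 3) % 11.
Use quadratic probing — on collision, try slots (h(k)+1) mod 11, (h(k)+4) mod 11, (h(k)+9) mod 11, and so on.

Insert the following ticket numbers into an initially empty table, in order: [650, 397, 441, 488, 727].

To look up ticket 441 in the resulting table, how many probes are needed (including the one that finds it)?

650 hashes to 7; slot 7 is free -> place at 7.
397 hashes to 7; 7 taken -> place at 8.
441 hashes to 7; 7,8 taken -> place at 0.
488 hashes to 8; 8 taken -> place at 9.
727 hashes to 7; 7,8,0 taken -> place at 5.
Table: [441, _, _, _, _, 727, _, 650, 397, 488, _]
Lookup 441: h=7, probe 7,8,0 → found at 0.

3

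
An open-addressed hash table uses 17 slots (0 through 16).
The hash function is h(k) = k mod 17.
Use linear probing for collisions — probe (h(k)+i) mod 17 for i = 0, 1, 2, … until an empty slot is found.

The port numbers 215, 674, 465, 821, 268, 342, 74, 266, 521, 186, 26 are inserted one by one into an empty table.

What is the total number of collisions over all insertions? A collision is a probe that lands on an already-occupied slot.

215 hashes to 11; slot 11 is free → place at 11.
674 hashes to 11; 11 taken → place at 12.
465 hashes to 6; slot 6 is free → place at 6.
821 hashes to 5; slot 5 is free → place at 5.
268 hashes to 13; slot 13 is free → place at 13.
342 hashes to 2; slot 2 is free → place at 2.
74 hashes to 6; 6 taken → place at 7.
266 hashes to 11; 11,12,13 taken → place at 14.
521 hashes to 11; 11,12,13,14 taken → place at 15.
186 hashes to 16; slot 16 is free → place at 16.
26 hashes to 9; slot 9 is free → place at 9.
Table: [∅, ∅, 342, ∅, ∅, 821, 465, 74, ∅, 26, ∅, 215, 674, 268, 266, 521, 186]

9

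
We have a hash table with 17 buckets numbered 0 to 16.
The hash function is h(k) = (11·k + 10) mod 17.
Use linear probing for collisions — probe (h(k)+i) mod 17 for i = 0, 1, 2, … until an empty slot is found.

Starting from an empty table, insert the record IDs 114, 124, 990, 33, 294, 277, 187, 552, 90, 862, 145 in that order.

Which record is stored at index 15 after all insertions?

Insert 114: h=6, slot 6 empty → index 6.
Insert 124: h=14, slot 14 empty → index 14.
Insert 990: h=3, slot 3 empty → index 3.
Insert 33: h=16, slot 16 empty → index 16.
Insert 294: h=14, slot 14 occupied → index 15.
Insert 277: h=14, slots 14,15,16 occupied → index 0.
Insert 187: h=10, slot 10 empty → index 10.
Insert 552: h=13, slot 13 empty → index 13.
Insert 90: h=14, slots 14,15,16,0 occupied → index 1.
Insert 862: h=6, slot 6 occupied → index 7.
Insert 145: h=7, slot 7 occupied → index 8.
Table: [277, 90, —, 990, —, —, 114, 862, 145, —, 187, —, —, 552, 124, 294, 33]

294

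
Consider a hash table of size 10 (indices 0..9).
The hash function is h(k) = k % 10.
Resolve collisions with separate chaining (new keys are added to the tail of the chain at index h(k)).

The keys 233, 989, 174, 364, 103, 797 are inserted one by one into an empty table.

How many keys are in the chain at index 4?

233 → bucket 3
989 → bucket 9
174 → bucket 4
364 → bucket 4 (collision)
103 → bucket 3 (collision)
797 → bucket 7
Final buckets:
0: .
1: .
2: .
3: 233 -> 103
4: 174 -> 364
5: .
6: .
7: 797
8: .
9: 989

2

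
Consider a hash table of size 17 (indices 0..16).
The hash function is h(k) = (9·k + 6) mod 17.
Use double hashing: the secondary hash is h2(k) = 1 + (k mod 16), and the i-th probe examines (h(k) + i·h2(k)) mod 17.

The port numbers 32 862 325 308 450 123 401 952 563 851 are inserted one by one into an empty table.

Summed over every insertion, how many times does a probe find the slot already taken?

32: h=5 → slot 5
862: h=12 → slot 12
325: h=7 → slot 7
308: h=7, h2=5, probe 7,12,0 → slot 0
450: h=10 → slot 10
123: h=8 → slot 8
401: h=11 → slot 11
952: h=6 → slot 6
563: h=7, h2=4, probe 7,11,15 → slot 15
851: h=15, h2=4, probe 15,2 → slot 2
Table: [308, ., 851, ., ., 32, 952, 325, 123, ., 450, 401, 862, ., ., 563, .]

5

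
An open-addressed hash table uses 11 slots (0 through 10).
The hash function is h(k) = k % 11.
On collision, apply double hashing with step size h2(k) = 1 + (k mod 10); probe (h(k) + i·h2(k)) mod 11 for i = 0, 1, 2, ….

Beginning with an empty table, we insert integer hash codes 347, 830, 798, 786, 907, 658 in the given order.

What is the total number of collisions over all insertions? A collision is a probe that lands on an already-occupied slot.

347: h=6 => slot 6
830: h=5 => slot 5
798: h=6, h2=9, probe 6,4 => slot 4
786: h=5, h2=7, probe 5,1 => slot 1
907: h=5, h2=8, probe 5,2 => slot 2
658: h=9 => slot 9
Table: [-, 786, 907, -, 798, 830, 347, -, -, 658, -]

3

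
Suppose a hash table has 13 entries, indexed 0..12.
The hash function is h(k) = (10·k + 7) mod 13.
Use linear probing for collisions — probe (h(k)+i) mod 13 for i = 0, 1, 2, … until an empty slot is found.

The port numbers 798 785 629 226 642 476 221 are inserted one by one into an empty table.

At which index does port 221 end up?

11

798 hashes to 5; slot 5 is free → place at 5.
785 hashes to 5; 5 taken → place at 6.
629 hashes to 5; 5,6 taken → place at 7.
226 hashes to 5; 5,6,7 taken → place at 8.
642 hashes to 5; 5,6,7,8 taken → place at 9.
476 hashes to 9; 9 taken → place at 10.
221 hashes to 7; 7,8,9,10 taken → place at 11.
Table: [., ., ., ., ., 798, 785, 629, 226, 642, 476, 221, .]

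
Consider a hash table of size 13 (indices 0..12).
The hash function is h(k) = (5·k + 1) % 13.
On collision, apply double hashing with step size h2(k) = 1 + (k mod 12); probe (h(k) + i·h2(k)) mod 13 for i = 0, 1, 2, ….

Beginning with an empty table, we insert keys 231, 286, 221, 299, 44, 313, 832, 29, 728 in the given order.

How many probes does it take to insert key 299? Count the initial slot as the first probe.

Insert 231: h=12, slot 12 empty -> index 12.
Insert 286: h=1, slot 1 empty -> index 1.
Insert 221: h=1, h2=6, slot 1 occupied -> index 7.
Insert 299: h=1, h2=12, slot 1 occupied -> index 0.
Insert 44: h=0, h2=9, slot 0 occupied -> index 9.
Insert 313: h=6, slot 6 empty -> index 6.
Insert 832: h=1, h2=5, slots 1,6 occupied -> index 11.
Insert 29: h=3, slot 3 empty -> index 3.
Insert 728: h=1, h2=9, slot 1 occupied -> index 10.
Table: [299, 286, -, 29, -, -, 313, 221, -, 44, 728, 832, 231]

2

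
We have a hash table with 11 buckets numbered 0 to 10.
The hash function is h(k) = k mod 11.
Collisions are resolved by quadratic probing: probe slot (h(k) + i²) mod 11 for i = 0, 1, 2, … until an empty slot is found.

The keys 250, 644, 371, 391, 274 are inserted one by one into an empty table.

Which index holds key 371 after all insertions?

9

Insert 250: h=8, slot 8 empty → index 8.
Insert 644: h=6, slot 6 empty → index 6.
Insert 371: h=8, slot 8 occupied → index 9.
Insert 391: h=6, slot 6 occupied → index 7.
Insert 274: h=10, slot 10 empty → index 10.
Table: [∅, ∅, ∅, ∅, ∅, ∅, 644, 391, 250, 371, 274]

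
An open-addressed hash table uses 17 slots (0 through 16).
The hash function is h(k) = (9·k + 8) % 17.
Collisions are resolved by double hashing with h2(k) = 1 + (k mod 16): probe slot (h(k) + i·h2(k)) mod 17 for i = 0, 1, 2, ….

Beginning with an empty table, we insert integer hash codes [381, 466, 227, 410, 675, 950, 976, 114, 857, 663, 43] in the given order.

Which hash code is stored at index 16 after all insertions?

381: h=3 => slot 3
466: h=3, h2=3, probe 3,6 => slot 6
227: h=11 => slot 11
410: h=9 => slot 9
675: h=14 => slot 14
950: h=7 => slot 7
976: h=3, h2=1, probe 3,4 => slot 4
114: h=14, h2=3, probe 14,0 => slot 0
857: h=3, h2=10, probe 3,13 => slot 13
663: h=8 => slot 8
43: h=4, h2=12, probe 4,16 => slot 16
Table: [114, -, -, 381, 976, -, 466, 950, 663, 410, -, 227, -, 857, 675, -, 43]

43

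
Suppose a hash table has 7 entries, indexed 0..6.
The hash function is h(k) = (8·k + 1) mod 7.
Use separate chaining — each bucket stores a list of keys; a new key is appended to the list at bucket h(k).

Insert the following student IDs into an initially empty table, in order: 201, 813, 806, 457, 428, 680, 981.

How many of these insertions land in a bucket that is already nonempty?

Insert 201: h=6, bucket 6 empty -> new chain.
Insert 813: h=2, bucket 2 empty -> new chain.
Insert 806: h=2, bucket 2 nonempty -> append to chain.
Insert 457: h=3, bucket 3 empty -> new chain.
Insert 428: h=2, bucket 2 nonempty -> append to chain.
Insert 680: h=2, bucket 2 nonempty -> append to chain.
Insert 981: h=2, bucket 2 nonempty -> append to chain.
Final buckets:
0: -
1: -
2: 813 -> 806 -> 428 -> 680 -> 981
3: 457
4: -
5: -
6: 201

4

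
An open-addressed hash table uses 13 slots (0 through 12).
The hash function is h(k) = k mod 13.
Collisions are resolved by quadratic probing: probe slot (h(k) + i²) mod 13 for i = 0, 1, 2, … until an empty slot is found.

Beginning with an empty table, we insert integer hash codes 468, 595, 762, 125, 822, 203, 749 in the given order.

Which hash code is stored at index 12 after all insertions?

Insert 468: h=0, slot 0 empty => index 0.
Insert 595: h=10, slot 10 empty => index 10.
Insert 762: h=8, slot 8 empty => index 8.
Insert 125: h=8, slot 8 occupied => index 9.
Insert 822: h=3, slot 3 empty => index 3.
Insert 203: h=8, slots 8,9 occupied => index 12.
Insert 749: h=8, slots 8,9,12 occupied => index 4.
Table: [468, -, -, 822, 749, -, -, -, 762, 125, 595, -, 203]

203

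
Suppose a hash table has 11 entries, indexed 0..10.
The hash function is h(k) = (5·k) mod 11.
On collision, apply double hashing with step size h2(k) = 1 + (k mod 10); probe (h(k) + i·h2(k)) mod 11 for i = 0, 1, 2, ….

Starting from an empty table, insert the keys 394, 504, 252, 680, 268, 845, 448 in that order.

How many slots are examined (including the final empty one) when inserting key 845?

4

394 hashes to 1; slot 1 is free => place at 1.
504 hashes to 1, h2=5; 1 taken => place at 6.
252 hashes to 6, h2=3; 6 taken => place at 9.
680 hashes to 1, h2=1; 1 taken => place at 2.
268 hashes to 9, h2=9; 9 taken => place at 7.
845 hashes to 1, h2=6; 1,7,2 taken => place at 8.
448 hashes to 7, h2=9; 7 taken => place at 5.
Table: [-, 394, 680, -, -, 448, 504, 268, 845, 252, -]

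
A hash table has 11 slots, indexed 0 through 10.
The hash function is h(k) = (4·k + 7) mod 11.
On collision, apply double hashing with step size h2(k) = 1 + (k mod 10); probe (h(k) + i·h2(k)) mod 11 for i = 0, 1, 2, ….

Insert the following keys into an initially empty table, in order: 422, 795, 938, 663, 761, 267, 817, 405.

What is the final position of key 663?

422: h=1 => slot 1
795: h=8 => slot 8
938: h=8, h2=9, probe 8,6 => slot 6
663: h=8, h2=4, probe 8,1,5 => slot 5
761: h=4 => slot 4
267: h=8, h2=8, probe 8,5,2 => slot 2
817: h=8, h2=8, probe 8,5,2,10 => slot 10
405: h=10, h2=6, probe 10,5,0 => slot 0
Table: [405, 422, 267, —, 761, 663, 938, —, 795, —, 817]

5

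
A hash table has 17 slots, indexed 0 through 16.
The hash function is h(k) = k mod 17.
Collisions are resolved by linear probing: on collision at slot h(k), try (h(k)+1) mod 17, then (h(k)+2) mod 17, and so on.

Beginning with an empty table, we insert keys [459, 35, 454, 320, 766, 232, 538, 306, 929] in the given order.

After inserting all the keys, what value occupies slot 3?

306

Insert 459: h=0, slot 0 empty => index 0.
Insert 35: h=1, slot 1 empty => index 1.
Insert 454: h=12, slot 12 empty => index 12.
Insert 320: h=14, slot 14 empty => index 14.
Insert 766: h=1, slot 1 occupied => index 2.
Insert 232: h=11, slot 11 empty => index 11.
Insert 538: h=11, slots 11,12 occupied => index 13.
Insert 306: h=0, slots 0,1,2 occupied => index 3.
Insert 929: h=11, slots 11,12,13,14 occupied => index 15.
Table: [459, 35, 766, 306, —, —, —, —, —, —, —, 232, 454, 538, 320, 929, —]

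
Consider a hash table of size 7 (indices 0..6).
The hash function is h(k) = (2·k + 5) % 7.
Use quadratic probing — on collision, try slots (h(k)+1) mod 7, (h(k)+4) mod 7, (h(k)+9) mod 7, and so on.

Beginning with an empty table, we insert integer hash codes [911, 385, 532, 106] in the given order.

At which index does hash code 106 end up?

1

911: h=0 -> slot 0
385: h=5 -> slot 5
532: h=5, probe 5,6 -> slot 6
106: h=0, probe 0,1 -> slot 1
Table: [911, 106, —, —, —, 385, 532]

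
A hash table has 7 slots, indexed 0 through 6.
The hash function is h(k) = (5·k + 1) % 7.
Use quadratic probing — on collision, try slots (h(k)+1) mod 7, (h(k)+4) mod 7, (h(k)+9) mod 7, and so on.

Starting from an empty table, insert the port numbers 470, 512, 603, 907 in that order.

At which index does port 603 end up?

3

470 hashes to 6; slot 6 is free -> place at 6.
512 hashes to 6; 6 taken -> place at 0.
603 hashes to 6; 6,0 taken -> place at 3.
907 hashes to 0; 0 taken -> place at 1.
Table: [512, 907, -, 603, -, -, 470]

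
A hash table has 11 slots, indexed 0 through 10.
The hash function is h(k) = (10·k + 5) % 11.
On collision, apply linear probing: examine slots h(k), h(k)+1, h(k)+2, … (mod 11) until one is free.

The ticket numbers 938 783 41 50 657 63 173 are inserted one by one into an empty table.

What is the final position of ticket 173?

1

Insert 938: h=2, slot 2 empty -> index 2.
Insert 783: h=3, slot 3 empty -> index 3.
Insert 41: h=8, slot 8 empty -> index 8.
Insert 50: h=10, slot 10 empty -> index 10.
Insert 657: h=8, slot 8 occupied -> index 9.
Insert 63: h=8, slots 8,9,10 occupied -> index 0.
Insert 173: h=8, slots 8,9,10,0 occupied -> index 1.
Table: [63, 173, 938, 783, —, —, —, —, 41, 657, 50]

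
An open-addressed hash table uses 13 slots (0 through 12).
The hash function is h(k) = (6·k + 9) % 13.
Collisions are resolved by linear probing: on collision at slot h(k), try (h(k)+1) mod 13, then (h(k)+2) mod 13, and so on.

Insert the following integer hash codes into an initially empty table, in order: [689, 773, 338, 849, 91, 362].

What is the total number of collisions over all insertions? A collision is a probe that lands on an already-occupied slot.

689 hashes to 9; slot 9 is free => place at 9.
773 hashes to 6; slot 6 is free => place at 6.
338 hashes to 9; 9 taken => place at 10.
849 hashes to 7; slot 7 is free => place at 7.
91 hashes to 9; 9,10 taken => place at 11.
362 hashes to 10; 10,11 taken => place at 12.
Table: [-, -, -, -, -, -, 773, 849, -, 689, 338, 91, 362]

5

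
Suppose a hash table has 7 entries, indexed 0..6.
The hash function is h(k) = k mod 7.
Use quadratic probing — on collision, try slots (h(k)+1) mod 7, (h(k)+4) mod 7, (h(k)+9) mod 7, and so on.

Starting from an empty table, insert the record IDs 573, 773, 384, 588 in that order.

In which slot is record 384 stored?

573 hashes to 6; slot 6 is free → place at 6.
773 hashes to 3; slot 3 is free → place at 3.
384 hashes to 6; 6 taken → place at 0.
588 hashes to 0; 0 taken → place at 1.
Table: [384, 588, ., 773, ., ., 573]

0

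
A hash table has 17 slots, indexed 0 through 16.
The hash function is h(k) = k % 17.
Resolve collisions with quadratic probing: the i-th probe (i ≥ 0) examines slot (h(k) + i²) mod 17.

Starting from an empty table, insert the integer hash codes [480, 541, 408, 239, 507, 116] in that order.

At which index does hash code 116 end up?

6

480: h=4 -> slot 4
541: h=14 -> slot 14
408: h=0 -> slot 0
239: h=1 -> slot 1
507: h=14, probe 14,15 -> slot 15
116: h=14, probe 14,15,1,6 -> slot 6
Table: [408, 239, ∅, ∅, 480, ∅, 116, ∅, ∅, ∅, ∅, ∅, ∅, ∅, 541, 507, ∅]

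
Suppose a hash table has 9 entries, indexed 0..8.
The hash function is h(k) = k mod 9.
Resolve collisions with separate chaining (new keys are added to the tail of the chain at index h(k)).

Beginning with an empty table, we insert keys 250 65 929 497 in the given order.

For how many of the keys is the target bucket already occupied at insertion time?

2

250 -> bucket 7
65 -> bucket 2
929 -> bucket 2 (collision)
497 -> bucket 2 (collision)
Final buckets:
0: -
1: -
2: 65 -> 929 -> 497
3: -
4: -
5: -
6: -
7: 250
8: -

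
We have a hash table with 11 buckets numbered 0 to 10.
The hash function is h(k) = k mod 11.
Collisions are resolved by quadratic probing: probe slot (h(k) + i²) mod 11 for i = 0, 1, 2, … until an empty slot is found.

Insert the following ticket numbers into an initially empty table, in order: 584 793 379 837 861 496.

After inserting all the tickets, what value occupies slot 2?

584: h=1 → slot 1
793: h=1, probe 1,2 → slot 2
379: h=5 → slot 5
837: h=1, probe 1,2,5,10 → slot 10
861: h=3 → slot 3
496: h=1, probe 1,2,5,10,6 → slot 6
Table: [-, 584, 793, 861, -, 379, 496, -, -, -, 837]

793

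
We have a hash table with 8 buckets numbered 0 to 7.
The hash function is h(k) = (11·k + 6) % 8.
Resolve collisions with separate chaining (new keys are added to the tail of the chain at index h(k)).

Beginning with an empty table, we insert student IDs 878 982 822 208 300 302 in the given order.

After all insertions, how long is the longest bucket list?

878 → bucket 0
982 → bucket 0 (collision)
822 → bucket 0 (collision)
208 → bucket 6
300 → bucket 2
302 → bucket 0 (collision)
Final buckets:
0: 878 -> 982 -> 822 -> 302
1: -
2: 300
3: -
4: -
5: -
6: 208
7: -

4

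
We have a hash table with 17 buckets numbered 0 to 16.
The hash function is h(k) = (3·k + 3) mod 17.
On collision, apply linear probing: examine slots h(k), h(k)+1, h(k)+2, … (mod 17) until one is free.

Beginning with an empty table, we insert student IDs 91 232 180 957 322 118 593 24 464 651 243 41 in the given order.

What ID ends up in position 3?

118

Insert 91: h=4, slot 4 empty -> index 4.
Insert 232: h=2, slot 2 empty -> index 2.
Insert 180: h=16, slot 16 empty -> index 16.
Insert 957: h=1, slot 1 empty -> index 1.
Insert 322: h=0, slot 0 empty -> index 0.
Insert 118: h=0, slots 0,1,2 occupied -> index 3.
Insert 593: h=14, slot 14 empty -> index 14.
Insert 24: h=7, slot 7 empty -> index 7.
Insert 464: h=1, slots 1,2,3,4 occupied -> index 5.
Insert 651: h=1, slots 1,2,3,4,5 occupied -> index 6.
Insert 243: h=1, slots 1,2,3,4,5,6,7 occupied -> index 8.
Insert 41: h=7, slots 7,8 occupied -> index 9.
Table: [322, 957, 232, 118, 91, 464, 651, 24, 243, 41, ∅, ∅, ∅, ∅, 593, ∅, 180]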